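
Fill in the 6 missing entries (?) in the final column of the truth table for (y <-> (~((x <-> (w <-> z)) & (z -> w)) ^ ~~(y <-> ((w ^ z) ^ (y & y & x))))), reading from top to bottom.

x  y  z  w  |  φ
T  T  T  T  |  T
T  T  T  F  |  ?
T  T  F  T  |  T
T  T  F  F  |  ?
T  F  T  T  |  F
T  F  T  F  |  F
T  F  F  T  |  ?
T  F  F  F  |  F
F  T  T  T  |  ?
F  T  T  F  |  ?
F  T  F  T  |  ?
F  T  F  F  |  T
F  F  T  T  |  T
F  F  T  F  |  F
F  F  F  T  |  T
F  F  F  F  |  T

Row x=T, y=T, z=T, w=F: (~((x <-> (w <-> z)) & (z -> w)) ^ ~~(y <-> ((w ^ z) ^ (y & y & x)))) = T, so the formula = T.
Row x=T, y=T, z=F, w=F: (~((x <-> (w <-> z)) & (z -> w)) ^ ~~(y <-> ((w ^ z) ^ (y & y & x)))) = T, so the formula = T.
Row x=T, y=F, z=F, w=T: (~((x <-> (w <-> z)) & (z -> w)) ^ ~~(y <-> ((w ^ z) ^ (y & y & x)))) = T, so the formula = F.
Row x=F, y=T, z=T, w=T: (~((x <-> (w <-> z)) & (z -> w)) ^ ~~(y <-> ((w ^ z) ^ (y & y & x)))) = T, so the formula = T.
Row x=F, y=T, z=T, w=F: (~((x <-> (w <-> z)) & (z -> w)) ^ ~~(y <-> ((w ^ z) ^ (y & y & x)))) = F, so the formula = F.
Row x=F, y=T, z=F, w=T: (~((x <-> (w <-> z)) & (z -> w)) ^ ~~(y <-> ((w ^ z) ^ (y & y & x)))) = T, so the formula = T.

T, T, F, T, F, T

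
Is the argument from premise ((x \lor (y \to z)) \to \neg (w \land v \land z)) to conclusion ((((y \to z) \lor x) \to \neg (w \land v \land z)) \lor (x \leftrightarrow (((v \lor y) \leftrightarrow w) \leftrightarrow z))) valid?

yes

x  y  z  w  v  |  φ  ψ
T  T  T  T  T  |  F  T
T  T  T  T  F  |  T  T
T  T  T  F  T  |  T  T
T  T  T  F  F  |  T  T
T  T  F  T  T  |  T  T
T  T  F  T  F  |  T  T
T  T  F  F  T  |  T  T
T  T  F  F  F  |  T  T
T  F  T  T  T  |  F  T
T  F  T  T  F  |  T  T
T  F  T  F  T  |  T  T
T  F  T  F  F  |  T  T
T  F  F  T  T  |  T  T
T  F  F  T  F  |  T  T
T  F  F  F  T  |  T  T
T  F  F  F  F  |  T  T
F  T  T  T  T  |  F  F
F  T  T  T  F  |  T  T
F  T  T  F  T  |  T  T
F  T  T  F  F  |  T  T
F  T  F  T  T  |  T  T
F  T  F  T  F  |  T  T
F  T  F  F  T  |  T  T
F  T  F  F  F  |  T  T
F  F  T  T  T  |  F  F
F  F  T  T  F  |  T  T
F  F  T  F  T  |  T  T
F  F  T  F  F  |  T  T
F  F  F  T  T  |  T  T
F  F  F  T  F  |  T  T
F  F  F  F  T  |  T  T
F  F  F  F  F  |  T  T
In every row where φ is true, ψ is also true, so φ ⊨ ψ.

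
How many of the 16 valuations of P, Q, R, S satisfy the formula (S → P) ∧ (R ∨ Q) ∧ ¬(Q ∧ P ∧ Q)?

5

P  Q  R  S  |  φ
F  F  F  F  |  F
F  F  F  T  |  F
F  F  T  F  |  T
F  F  T  T  |  F
F  T  F  F  |  T
F  T  F  T  |  F
F  T  T  F  |  T
F  T  T  T  |  F
T  F  F  F  |  F
T  F  F  T  |  F
T  F  T  F  |  T
T  F  T  T  |  T
T  T  F  F  |  F
T  T  F  T  |  F
T  T  T  F  |  F
T  T  T  T  |  F
The formula is true on 5 of the 16 rows.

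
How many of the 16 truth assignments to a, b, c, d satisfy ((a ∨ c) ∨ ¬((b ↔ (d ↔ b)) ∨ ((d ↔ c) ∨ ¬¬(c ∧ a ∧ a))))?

a | b | c | d | φ
- | - | - | - | -
1 | 1 | 1 | 1 | 1
1 | 1 | 1 | 0 | 1
1 | 1 | 0 | 1 | 1
1 | 1 | 0 | 0 | 1
1 | 0 | 1 | 1 | 1
1 | 0 | 1 | 0 | 1
1 | 0 | 0 | 1 | 1
1 | 0 | 0 | 0 | 1
0 | 1 | 1 | 1 | 1
0 | 1 | 1 | 0 | 1
0 | 1 | 0 | 1 | 0
0 | 1 | 0 | 0 | 0
0 | 0 | 1 | 1 | 1
0 | 0 | 1 | 0 | 1
0 | 0 | 0 | 1 | 0
0 | 0 | 0 | 0 | 0
The formula is true on 12 of the 16 rows.

12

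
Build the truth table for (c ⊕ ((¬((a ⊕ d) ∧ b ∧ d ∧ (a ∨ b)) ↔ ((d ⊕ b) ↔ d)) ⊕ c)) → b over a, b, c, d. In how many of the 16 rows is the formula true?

a  b  c  d  |  φ
0  0  0  0  |  0
0  0  0  1  |  0
0  0  1  0  |  0
0  0  1  1  |  0
0  1  0  0  |  1
0  1  0  1  |  1
0  1  1  0  |  1
0  1  1  1  |  1
1  0  0  0  |  0
1  0  0  1  |  0
1  0  1  0  |  0
1  0  1  1  |  0
1  1  0  0  |  1
1  1  0  1  |  1
1  1  1  0  |  1
1  1  1  1  |  1
The formula is true on 8 of the 16 rows.

8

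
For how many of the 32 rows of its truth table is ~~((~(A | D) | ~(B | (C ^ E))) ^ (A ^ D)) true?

  A   |   B   |   C   |   D   |   E   ||   φ  
 True |  True |  True |  True |  True || False
 True |  True |  True |  True | False || False
 True |  True |  True | False |  True ||  True
 True |  True |  True | False | False ||  True
 True |  True | False |  True |  True || False
 True |  True | False |  True | False || False
 True |  True | False | False |  True ||  True
 True |  True | False | False | False ||  True
 True | False |  True |  True |  True ||  True
 True | False |  True |  True | False || False
 True | False |  True | False |  True || False
 True | False |  True | False | False ||  True
 True | False | False |  True |  True || False
 True | False | False |  True | False ||  True
 True | False | False | False |  True ||  True
 True | False | False | False | False || False
False |  True |  True |  True |  True ||  True
False |  True |  True |  True | False ||  True
False |  True |  True | False |  True ||  True
False |  True |  True | False | False ||  True
False |  True | False |  True |  True ||  True
False |  True | False |  True | False ||  True
False |  True | False | False |  True ||  True
False |  True | False | False | False ||  True
False | False |  True |  True |  True || False
False | False |  True |  True | False ||  True
False | False |  True | False |  True ||  True
False | False |  True | False | False ||  True
False | False | False |  True |  True ||  True
False | False | False |  True | False || False
False | False | False | False |  True ||  True
False | False | False | False | False ||  True
The formula is true on 22 of the 32 rows.

22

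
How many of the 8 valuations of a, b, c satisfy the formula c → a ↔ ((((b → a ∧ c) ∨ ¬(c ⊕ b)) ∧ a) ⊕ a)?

a | b | c || (c → a) | (a ∧ c) | (b → (a ∧ c)) | (c ⊕ b) | ¬(c ⊕ b) | ((b → (a ∧ c)) ∨ ¬(c ⊕ b)) | φ
1 | 1 | 1 ||    1    |    1    |       1       |    0    |    1     |             1              | 0
1 | 1 | 0 ||    1    |    0    |       0       |    1    |    0     |             0              | 1
1 | 0 | 1 ||    1    |    1    |       1       |    1    |    0     |             1              | 0
1 | 0 | 0 ||    1    |    0    |       1       |    0    |    1     |             1              | 0
0 | 1 | 1 ||    0    |    0    |       0       |    0    |    1     |             1              | 1
0 | 1 | 0 ||    1    |    0    |       0       |    1    |    0     |             0              | 0
0 | 0 | 1 ||    0    |    0    |       1       |    1    |    0     |             1              | 1
0 | 0 | 0 ||    1    |    0    |       1       |    0    |    1     |             1              | 0
The formula is true on 3 of the 8 rows.

3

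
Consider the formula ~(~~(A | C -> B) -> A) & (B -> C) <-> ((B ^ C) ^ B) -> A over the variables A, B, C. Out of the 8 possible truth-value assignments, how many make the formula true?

A  B  C     (A | C)  ((A | C) -> B)  ~((A | C) -> B)  ~~((A | C) -> B)  (~~((A | C) -> B) -> A)  ~(~~((A | C) -> B) -> A)  (B -> C)  (B ^ C)  ((B ^ C) ^ B)  (((B ^ C) ^ B) -> A)  φ
0  0  0        0           1                0                1                     0                        1                 1         0           0                 1            1
0  0  1        1           0                1                0                     1                        0                 1         1           1                 0            1
0  1  0        0           1                0                1                     0                        1                 0         1           0                 1            0
0  1  1        1           1                0                1                     0                        1                 1         0           1                 0            0
1  0  0        1           0                1                0                     1                        0                 1         0           0                 1            0
1  0  1        1           0                1                0                     1                        0                 1         1           1                 1            0
1  1  0        1           1                0                1                     1                        0                 0         1           0                 1            0
1  1  1        1           1                0                1                     1                        0                 1         0           1                 1            0
The formula is true on 2 of the 8 rows.

2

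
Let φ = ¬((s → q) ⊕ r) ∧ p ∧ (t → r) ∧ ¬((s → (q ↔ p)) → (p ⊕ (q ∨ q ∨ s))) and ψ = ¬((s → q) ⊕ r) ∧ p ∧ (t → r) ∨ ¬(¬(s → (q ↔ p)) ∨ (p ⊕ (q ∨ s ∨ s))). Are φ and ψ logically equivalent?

not equivalent

p | q | r | s | t | φ | ψ
- | - | - | - | - | - | -
T | T | T | T | T | T | T
T | T | T | T | F | T | T
T | T | T | F | T | T | T
T | T | T | F | F | T | T
T | T | F | T | T | F | T
T | T | F | T | F | F | T
T | T | F | F | T | F | T
T | T | F | F | F | F | T
T | F | T | T | T | F | F
T | F | T | T | F | F | F
T | F | T | F | T | F | T
T | F | T | F | F | F | T
T | F | F | T | T | F | F
T | F | F | T | F | F | T
T | F | F | F | T | F | F
T | F | F | F | F | F | F
F | T | T | T | T | F | F
F | T | T | T | F | F | F
F | T | T | F | T | F | F
F | T | T | F | F | F | F
F | T | F | T | T | F | F
F | T | F | T | F | F | F
F | T | F | F | T | F | F
F | T | F | F | F | F | F
F | F | T | T | T | F | F
F | F | T | T | F | F | F
F | F | T | F | T | F | T
F | F | T | F | F | F | T
F | F | F | T | T | F | F
F | F | F | T | F | F | F
F | F | F | F | T | F | T
F | F | F | F | F | F | T
The columns differ at p=T, q=T, r=F, s=T, t=T (φ=F, ψ=T), so they are not equivalent.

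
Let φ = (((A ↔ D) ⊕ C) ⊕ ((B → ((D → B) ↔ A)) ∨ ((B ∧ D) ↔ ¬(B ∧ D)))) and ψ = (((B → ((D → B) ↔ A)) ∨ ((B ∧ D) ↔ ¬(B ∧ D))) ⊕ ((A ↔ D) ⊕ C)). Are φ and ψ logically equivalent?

equivalent

A | B | C | D | φ | ψ
- | - | - | - | - | -
T | T | T | T | T | T
T | T | T | F | F | F
T | T | F | T | F | F
T | T | F | F | T | T
T | F | T | T | T | T
T | F | T | F | F | F
T | F | F | T | F | F
T | F | F | F | T | T
F | T | T | T | T | T
F | T | T | F | F | F
F | T | F | T | F | F
F | T | F | F | T | T
F | F | T | T | F | F
F | F | T | F | T | T
F | F | F | T | T | T
F | F | F | F | F | F
The columns for φ and ψ agree on every row, so they are logically equivalent.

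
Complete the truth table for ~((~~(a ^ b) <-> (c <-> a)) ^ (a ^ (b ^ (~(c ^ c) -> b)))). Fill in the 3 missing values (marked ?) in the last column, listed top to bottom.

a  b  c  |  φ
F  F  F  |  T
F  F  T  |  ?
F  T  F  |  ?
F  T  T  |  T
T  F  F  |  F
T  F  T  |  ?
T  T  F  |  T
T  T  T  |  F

Row a=F, b=F, c=T: (~~(a ^ b) <-> (c <-> a)) = T, (a ^ (b ^ (~(c ^ c) -> b))) = F, ((~~(a ^ b) <-> (c <-> a)) ^ (a ^ (b ^ (~(c ^ c) -> b)))) = T, so the formula = F.
Row a=F, b=T, c=F: (~~(a ^ b) <-> (c <-> a)) = T, (a ^ (b ^ (~(c ^ c) -> b))) = F, ((~~(a ^ b) <-> (c <-> a)) ^ (a ^ (b ^ (~(c ^ c) -> b)))) = T, so the formula = F.
Row a=T, b=F, c=T: (~~(a ^ b) <-> (c <-> a)) = T, (a ^ (b ^ (~(c ^ c) -> b))) = T, ((~~(a ^ b) <-> (c <-> a)) ^ (a ^ (b ^ (~(c ^ c) -> b)))) = F, so the formula = T.

F, F, T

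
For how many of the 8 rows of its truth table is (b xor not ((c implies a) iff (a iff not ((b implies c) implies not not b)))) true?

a | b | c || (c implies a) | (b implies c) | not b | not not b | φ
1 | 1 | 1 ||       1       |       1       |   0   |     1     | 0
1 | 1 | 0 ||       1       |       0       |   0   |     1     | 0
1 | 0 | 1 ||       1       |       1       |   1   |     0     | 0
1 | 0 | 0 ||       1       |       1       |   1   |     0     | 0
0 | 1 | 1 ||       0       |       1       |   0   |     1     | 0
0 | 1 | 0 ||       1       |       0       |   0   |     1     | 1
0 | 0 | 1 ||       0       |       1       |   1   |     0     | 0
0 | 0 | 0 ||       1       |       1       |   1   |     0     | 1
The formula is true on 2 of the 8 rows.

2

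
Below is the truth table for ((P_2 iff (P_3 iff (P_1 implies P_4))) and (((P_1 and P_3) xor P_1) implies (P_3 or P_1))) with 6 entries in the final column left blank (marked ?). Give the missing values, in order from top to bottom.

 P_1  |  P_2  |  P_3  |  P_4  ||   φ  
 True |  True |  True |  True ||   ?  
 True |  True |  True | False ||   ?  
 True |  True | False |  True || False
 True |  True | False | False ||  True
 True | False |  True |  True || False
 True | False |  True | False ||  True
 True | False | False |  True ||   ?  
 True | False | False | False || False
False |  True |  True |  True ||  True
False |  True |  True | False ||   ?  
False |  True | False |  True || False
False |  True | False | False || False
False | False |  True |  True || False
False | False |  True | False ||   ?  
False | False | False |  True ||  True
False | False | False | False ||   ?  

Row P_1=True, P_2=True, P_3=True, P_4=True: (P_2 iff (P_3 iff (P_1 implies P_4))) = True, (((P_1 and P_3) xor P_1) implies (P_3 or P_1)) = True, so the formula = True.
Row P_1=True, P_2=True, P_3=True, P_4=False: (P_2 iff (P_3 iff (P_1 implies P_4))) = False, (((P_1 and P_3) xor P_1) implies (P_3 or P_1)) = True, so the formula = False.
Row P_1=True, P_2=False, P_3=False, P_4=True: (P_2 iff (P_3 iff (P_1 implies P_4))) = True, (((P_1 and P_3) xor P_1) implies (P_3 or P_1)) = True, so the formula = True.
Row P_1=False, P_2=True, P_3=True, P_4=False: (P_2 iff (P_3 iff (P_1 implies P_4))) = True, (((P_1 and P_3) xor P_1) implies (P_3 or P_1)) = True, so the formula = True.
Row P_1=False, P_2=False, P_3=True, P_4=False: (P_2 iff (P_3 iff (P_1 implies P_4))) = False, (((P_1 and P_3) xor P_1) implies (P_3 or P_1)) = True, so the formula = False.
Row P_1=False, P_2=False, P_3=False, P_4=False: (P_2 iff (P_3 iff (P_1 implies P_4))) = True, (((P_1 and P_3) xor P_1) implies (P_3 or P_1)) = True, so the formula = True.

True, False, True, True, False, True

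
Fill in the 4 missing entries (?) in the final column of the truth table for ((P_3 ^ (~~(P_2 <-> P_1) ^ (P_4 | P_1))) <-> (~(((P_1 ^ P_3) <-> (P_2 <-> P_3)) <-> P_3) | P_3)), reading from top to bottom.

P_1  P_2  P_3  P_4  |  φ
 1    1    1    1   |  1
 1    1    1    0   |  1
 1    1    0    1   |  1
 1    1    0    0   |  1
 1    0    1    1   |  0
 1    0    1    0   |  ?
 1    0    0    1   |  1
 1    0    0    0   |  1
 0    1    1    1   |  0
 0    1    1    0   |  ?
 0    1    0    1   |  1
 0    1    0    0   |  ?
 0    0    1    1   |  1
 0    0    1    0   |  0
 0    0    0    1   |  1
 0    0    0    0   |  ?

Row P_1=1, P_2=0, P_3=1, P_4=0: (P_3 ^ (~~(P_2 <-> P_1) ^ (P_4 | P_1))) = 0, (~(((P_1 ^ P_3) <-> (P_2 <-> P_3)) <-> P_3) | P_3) = 1, so the formula = 0.
Row P_1=0, P_2=1, P_3=1, P_4=0: (P_3 ^ (~~(P_2 <-> P_1) ^ (P_4 | P_1))) = 1, (~(((P_1 ^ P_3) <-> (P_2 <-> P_3)) <-> P_3) | P_3) = 1, so the formula = 1.
Row P_1=0, P_2=1, P_3=0, P_4=0: (P_3 ^ (~~(P_2 <-> P_1) ^ (P_4 | P_1))) = 0, (~(((P_1 ^ P_3) <-> (P_2 <-> P_3)) <-> P_3) | P_3) = 1, so the formula = 0.
Row P_1=0, P_2=0, P_3=0, P_4=0: (P_3 ^ (~~(P_2 <-> P_1) ^ (P_4 | P_1))) = 1, (~(((P_1 ^ P_3) <-> (P_2 <-> P_3)) <-> P_3) | P_3) = 0, so the formula = 0.

0, 1, 0, 0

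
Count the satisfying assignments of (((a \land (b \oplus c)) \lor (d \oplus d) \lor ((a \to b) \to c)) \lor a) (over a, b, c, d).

12

a  b  c  d  |  φ
0  0  0  0  |  0
0  0  0  1  |  0
0  0  1  0  |  1
0  0  1  1  |  1
0  1  0  0  |  0
0  1  0  1  |  0
0  1  1  0  |  1
0  1  1  1  |  1
1  0  0  0  |  1
1  0  0  1  |  1
1  0  1  0  |  1
1  0  1  1  |  1
1  1  0  0  |  1
1  1  0  1  |  1
1  1  1  0  |  1
1  1  1  1  |  1
The formula is true on 12 of the 16 rows.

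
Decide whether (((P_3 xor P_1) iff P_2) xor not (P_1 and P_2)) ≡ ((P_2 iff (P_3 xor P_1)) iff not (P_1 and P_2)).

not equivalent

P_1 | P_2 | P_3 || φ | ψ
 T  |  T  |  T  || F | T
 T  |  T  |  F  || T | F
 T  |  F  |  T  || F | T
 T  |  F  |  F  || T | F
 F  |  T  |  T  || F | T
 F  |  T  |  F  || T | F
 F  |  F  |  T  || T | F
 F  |  F  |  F  || F | T
The columns differ at P_1=T, P_2=T, P_3=T (φ=F, ψ=T), so they are not equivalent.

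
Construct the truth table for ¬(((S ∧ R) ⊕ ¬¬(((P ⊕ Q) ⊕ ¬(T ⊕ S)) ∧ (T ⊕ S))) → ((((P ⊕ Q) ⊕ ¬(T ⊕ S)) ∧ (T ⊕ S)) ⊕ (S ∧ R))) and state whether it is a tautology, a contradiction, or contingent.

contradiction

P | Q | R | S | T || φ
1 | 1 | 1 | 1 | 1 || 0
1 | 1 | 1 | 1 | 0 || 0
1 | 1 | 1 | 0 | 1 || 0
1 | 1 | 1 | 0 | 0 || 0
1 | 1 | 0 | 1 | 1 || 0
1 | 1 | 0 | 1 | 0 || 0
1 | 1 | 0 | 0 | 1 || 0
1 | 1 | 0 | 0 | 0 || 0
1 | 0 | 1 | 1 | 1 || 0
1 | 0 | 1 | 1 | 0 || 0
1 | 0 | 1 | 0 | 1 || 0
1 | 0 | 1 | 0 | 0 || 0
1 | 0 | 0 | 1 | 1 || 0
1 | 0 | 0 | 1 | 0 || 0
1 | 0 | 0 | 0 | 1 || 0
1 | 0 | 0 | 0 | 0 || 0
0 | 1 | 1 | 1 | 1 || 0
0 | 1 | 1 | 1 | 0 || 0
0 | 1 | 1 | 0 | 1 || 0
0 | 1 | 1 | 0 | 0 || 0
0 | 1 | 0 | 1 | 1 || 0
0 | 1 | 0 | 1 | 0 || 0
0 | 1 | 0 | 0 | 1 || 0
0 | 1 | 0 | 0 | 0 || 0
0 | 0 | 1 | 1 | 1 || 0
0 | 0 | 1 | 1 | 0 || 0
0 | 0 | 1 | 0 | 1 || 0
0 | 0 | 1 | 0 | 0 || 0
0 | 0 | 0 | 1 | 1 || 0
0 | 0 | 0 | 1 | 0 || 0
0 | 0 | 0 | 0 | 1 || 0
0 | 0 | 0 | 0 | 0 || 0
Every row is 0, so the formula is a contradiction.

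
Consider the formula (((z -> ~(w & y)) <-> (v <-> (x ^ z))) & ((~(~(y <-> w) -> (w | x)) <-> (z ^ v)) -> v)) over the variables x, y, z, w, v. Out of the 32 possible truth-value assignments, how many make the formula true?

x | y | z | w | v | φ
- | - | - | - | - | -
T | T | T | T | T | T
T | T | T | T | F | F
T | T | T | F | T | F
T | T | T | F | F | T
T | T | F | T | T | T
T | T | F | T | F | F
T | T | F | F | T | T
T | T | F | F | F | F
T | F | T | T | T | F
T | F | T | T | F | T
T | F | T | F | T | F
T | F | T | F | F | T
T | F | F | T | T | T
T | F | F | T | F | F
T | F | F | F | T | T
T | F | F | F | F | F
F | T | T | T | T | F
F | T | T | T | F | T
F | T | T | F | T | T
F | T | T | F | F | F
F | T | F | T | T | F
F | T | F | T | F | F
F | T | F | F | T | F
F | T | F | F | F | T
F | F | T | T | T | T
F | F | T | T | F | F
F | F | T | F | T | T
F | F | T | F | F | F
F | F | F | T | T | F
F | F | F | T | F | F
F | F | F | F | T | F
F | F | F | F | F | F
The formula is true on 13 of the 32 rows.

13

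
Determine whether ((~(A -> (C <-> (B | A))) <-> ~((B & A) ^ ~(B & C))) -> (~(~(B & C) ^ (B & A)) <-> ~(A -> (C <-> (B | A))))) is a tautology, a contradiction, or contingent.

tautology

  A   |   B   |   C   |   φ  
----- | ----- | ----- | -----
 True |  True |  True |  True
 True |  True | False |  True
 True | False |  True |  True
 True | False | False |  True
False |  True |  True |  True
False |  True | False |  True
False | False |  True |  True
False | False | False |  True
Every row is True, so the formula is a tautology.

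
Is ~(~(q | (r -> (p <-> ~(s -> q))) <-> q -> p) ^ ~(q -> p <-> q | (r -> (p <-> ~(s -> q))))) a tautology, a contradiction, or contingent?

tautology

p | q | r | s || (s -> q) | ~(s -> q) | (p <-> ~(s -> q)) | (r -> (p <-> ~(s -> q))) | (q -> p) | φ
T | T | T | T ||    T     |     F     |         F         |            F             |    T     | T
T | T | T | F ||    T     |     F     |         F         |            F             |    T     | T
T | T | F | T ||    T     |     F     |         F         |            T             |    T     | T
T | T | F | F ||    T     |     F     |         F         |            T             |    T     | T
T | F | T | T ||    F     |     T     |         T         |            T             |    T     | T
T | F | T | F ||    T     |     F     |         F         |            F             |    T     | T
T | F | F | T ||    F     |     T     |         T         |            T             |    T     | T
T | F | F | F ||    T     |     F     |         F         |            T             |    T     | T
F | T | T | T ||    T     |     F     |         T         |            T             |    F     | T
F | T | T | F ||    T     |     F     |         T         |            T             |    F     | T
F | T | F | T ||    T     |     F     |         T         |            T             |    F     | T
F | T | F | F ||    T     |     F     |         T         |            T             |    F     | T
F | F | T | T ||    F     |     T     |         F         |            F             |    T     | T
F | F | T | F ||    T     |     F     |         T         |            T             |    T     | T
F | F | F | T ||    F     |     T     |         F         |            T             |    T     | T
F | F | F | F ||    T     |     F     |         T         |            T             |    T     | T
Every row is T, so the formula is a tautology.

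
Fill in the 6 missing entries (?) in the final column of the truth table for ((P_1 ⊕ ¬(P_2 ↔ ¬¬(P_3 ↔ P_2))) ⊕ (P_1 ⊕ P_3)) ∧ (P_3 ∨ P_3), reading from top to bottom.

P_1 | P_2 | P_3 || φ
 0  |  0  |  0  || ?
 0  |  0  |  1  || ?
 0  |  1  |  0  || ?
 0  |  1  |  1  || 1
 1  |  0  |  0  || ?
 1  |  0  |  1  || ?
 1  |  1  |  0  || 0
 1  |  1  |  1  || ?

0, 1, 0, 0, 1, 1

Row P_1=0, P_2=0, P_3=0: ((P_1 ⊕ ¬(P_2 ↔ ¬¬(P_3 ↔ P_2))) ⊕ (P_1 ⊕ P_3)) = 1, (P_3 ∨ P_3) = 0, so the formula = 0.
Row P_1=0, P_2=0, P_3=1: ((P_1 ⊕ ¬(P_2 ↔ ¬¬(P_3 ↔ P_2))) ⊕ (P_1 ⊕ P_3)) = 1, (P_3 ∨ P_3) = 1, so the formula = 1.
Row P_1=0, P_2=1, P_3=0: ((P_1 ⊕ ¬(P_2 ↔ ¬¬(P_3 ↔ P_2))) ⊕ (P_1 ⊕ P_3)) = 1, (P_3 ∨ P_3) = 0, so the formula = 0.
Row P_1=1, P_2=0, P_3=0: ((P_1 ⊕ ¬(P_2 ↔ ¬¬(P_3 ↔ P_2))) ⊕ (P_1 ⊕ P_3)) = 1, (P_3 ∨ P_3) = 0, so the formula = 0.
Row P_1=1, P_2=0, P_3=1: ((P_1 ⊕ ¬(P_2 ↔ ¬¬(P_3 ↔ P_2))) ⊕ (P_1 ⊕ P_3)) = 1, (P_3 ∨ P_3) = 1, so the formula = 1.
Row P_1=1, P_2=1, P_3=1: ((P_1 ⊕ ¬(P_2 ↔ ¬¬(P_3 ↔ P_2))) ⊕ (P_1 ⊕ P_3)) = 1, (P_3 ∨ P_3) = 1, so the formula = 1.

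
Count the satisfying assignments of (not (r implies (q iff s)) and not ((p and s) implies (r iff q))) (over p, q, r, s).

p | q | r | s || (q iff s) | (r implies (q iff s)) | not (r implies (q iff s)) | (p and s) | (r iff q) | φ
T | T | T | T ||     T     |           T           |             F             |     T     |     T     | F
T | T | T | F ||     F     |           F           |             T             |     F     |     T     | F
T | T | F | T ||     T     |           T           |             F             |     T     |     F     | F
T | T | F | F ||     F     |           T           |             F             |     F     |     F     | F
T | F | T | T ||     F     |           F           |             T             |     T     |     F     | T
T | F | T | F ||     T     |           T           |             F             |     F     |     F     | F
T | F | F | T ||     F     |           T           |             F             |     T     |     T     | F
T | F | F | F ||     T     |           T           |             F             |     F     |     T     | F
F | T | T | T ||     T     |           T           |             F             |     F     |     T     | F
F | T | T | F ||     F     |           F           |             T             |     F     |     T     | F
F | T | F | T ||     T     |           T           |             F             |     F     |     F     | F
F | T | F | F ||     F     |           T           |             F             |     F     |     F     | F
F | F | T | T ||     F     |           F           |             T             |     F     |     F     | F
F | F | T | F ||     T     |           T           |             F             |     F     |     F     | F
F | F | F | T ||     F     |           T           |             F             |     F     |     T     | F
F | F | F | F ||     T     |           T           |             F             |     F     |     T     | F
The formula is true on 1 of the 16 rows.

1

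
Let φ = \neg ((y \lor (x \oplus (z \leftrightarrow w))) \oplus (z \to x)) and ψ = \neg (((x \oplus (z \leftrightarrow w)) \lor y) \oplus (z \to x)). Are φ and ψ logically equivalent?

x | y | z | w || φ | ψ
F | F | F | F || T | T
F | F | F | T || F | F
F | F | T | F || T | T
F | F | T | T || F | F
F | T | F | F || T | T
F | T | F | T || T | T
F | T | T | F || F | F
F | T | T | T || F | F
T | F | F | F || F | F
T | F | F | T || T | T
T | F | T | F || T | T
T | F | T | T || F | F
T | T | F | F || T | T
T | T | F | T || T | T
T | T | T | F || T | T
T | T | T | T || T | T
The columns for φ and ψ agree on every row, so they are logically equivalent.

equivalent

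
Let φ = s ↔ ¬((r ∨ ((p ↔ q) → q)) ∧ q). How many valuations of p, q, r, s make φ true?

8

p | q | r | s | (p ↔ q) | ((p ↔ q) → q) | (r ∨ ((p ↔ q) → q)) | ((r ∨ ((p ↔ q) → q)) ∧ q) | ¬((r ∨ ((p ↔ q) → q)) ∧ q) | (s ↔ ¬((r ∨ ((p ↔ q) → q)) ∧ q))
- | - | - | - | ------- | ------------- | ------------------- | ------------------------- | -------------------------- | --------------------------------
F | F | F | F |    T    |       F       |          F          |             F             |             T              |                F                
F | F | F | T |    T    |       F       |          F          |             F             |             T              |                T                
F | F | T | F |    T    |       F       |          T          |             F             |             T              |                F                
F | F | T | T |    T    |       F       |          T          |             F             |             T              |                T                
F | T | F | F |    F    |       T       |          T          |             T             |             F              |                T                
F | T | F | T |    F    |       T       |          T          |             T             |             F              |                F                
F | T | T | F |    F    |       T       |          T          |             T             |             F              |                T                
F | T | T | T |    F    |       T       |          T          |             T             |             F              |                F                
T | F | F | F |    F    |       T       |          T          |             F             |             T              |                F                
T | F | F | T |    F    |       T       |          T          |             F             |             T              |                T                
T | F | T | F |    F    |       T       |          T          |             F             |             T              |                F                
T | F | T | T |    F    |       T       |          T          |             F             |             T              |                T                
T | T | F | F |    T    |       T       |          T          |             T             |             F              |                T                
T | T | F | T |    T    |       T       |          T          |             T             |             F              |                F                
T | T | T | F |    T    |       T       |          T          |             T             |             F              |                T                
T | T | T | T |    T    |       T       |          T          |             T             |             F              |                F                
The formula is true on 8 of the 16 rows.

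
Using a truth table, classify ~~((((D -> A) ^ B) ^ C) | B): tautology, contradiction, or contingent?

contingent

A  B  C  D     ~~((((D -> A) ^ B) ^ C) | B)
T  T  T  T                  T              
T  T  T  F                  T              
T  T  F  T                  T              
T  T  F  F                  T              
T  F  T  T                  F              
T  F  T  F                  F              
T  F  F  T                  T              
T  F  F  F                  T              
F  T  T  T                  T              
F  T  T  F                  T              
F  T  F  T                  T              
F  T  F  F                  T              
F  F  T  T                  T              
F  F  T  F                  F              
F  F  F  T                  F              
F  F  F  F                  T              
12 of 16 rows are T, so the formula is contingent.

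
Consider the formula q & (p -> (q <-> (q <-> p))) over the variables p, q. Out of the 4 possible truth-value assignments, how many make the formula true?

p  q  |  (q <-> p)  (q <-> (q <-> p))  (p -> (q <-> (q <-> p)))  (q & (p -> (q <-> (q <-> p))))
1  1  |      1              1                     1                            1               
1  0  |      0              1                     1                            0               
0  1  |      0              0                     1                            1               
0  0  |      1              0                     1                            0               
The formula is true on 2 of the 4 rows.

2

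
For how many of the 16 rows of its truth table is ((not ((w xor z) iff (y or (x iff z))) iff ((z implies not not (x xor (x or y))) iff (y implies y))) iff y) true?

x  y  z  w  |  (w xor z)  (x iff z)  (y or (x iff z))  (x or y)  (x xor (x or y))  not (x xor (x or y))  not not (x xor (x or y))  (y implies y)  φ
F  F  F  F  |      F          T             T             F             F                   T                       F                    T        F
F  F  F  T  |      T          T             T             F             F                   T                       F                    T        T
F  F  T  F  |      T          F             F             F             F                   T                       F                    T        T
F  F  T  T  |      F          F             F             F             F                   T                       F                    T        F
F  T  F  F  |      F          T             T             T             T                   F                       T                    T        T
F  T  F  T  |      T          T             T             T             T                   F                       T                    T        F
F  T  T  F  |      T          F             T             T             T                   F                       T                    T        F
F  T  T  T  |      F          F             T             T             T                   F                       T                    T        T
T  F  F  F  |      F          F             F             T             F                   T                       F                    T        T
T  F  F  T  |      T          F             F             T             F                   T                       F                    T        F
T  F  T  F  |      T          T             T             T             F                   T                       F                    T        F
T  F  T  T  |      F          T             T             T             F                   T                       F                    T        T
T  T  F  F  |      F          F             T             T             F                   T                       F                    T        T
T  T  F  T  |      T          F             T             T             F                   T                       F                    T        F
T  T  T  F  |      T          T             T             T             F                   T                       F                    T        T
T  T  T  T  |      F          T             T             T             F                   T                       F                    T        F
The formula is true on 8 of the 16 rows.

8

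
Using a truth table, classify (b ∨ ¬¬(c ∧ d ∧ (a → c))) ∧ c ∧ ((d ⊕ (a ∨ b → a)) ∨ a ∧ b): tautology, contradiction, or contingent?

contingent

a  b  c  d  |  φ
T  T  T  T  |  T
T  T  T  F  |  T
T  T  F  T  |  F
T  T  F  F  |  F
T  F  T  T  |  F
T  F  T  F  |  F
T  F  F  T  |  F
T  F  F  F  |  F
F  T  T  T  |  T
F  T  T  F  |  F
F  T  F  T  |  F
F  T  F  F  |  F
F  F  T  T  |  F
F  F  T  F  |  F
F  F  F  T  |  F
F  F  F  F  |  F
3 of 16 rows are T, so the formula is contingent.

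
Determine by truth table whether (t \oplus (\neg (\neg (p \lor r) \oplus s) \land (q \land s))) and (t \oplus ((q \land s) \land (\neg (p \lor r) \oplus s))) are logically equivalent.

not equivalent

  p   |   q   |   r   |   s   |   t   ||   φ   |   ψ  
 True |  True |  True |  True |  True ||  True | False
 True |  True |  True |  True | False || False |  True
 True |  True |  True | False |  True ||  True |  True
 True |  True |  True | False | False || False | False
 True |  True | False |  True |  True ||  True | False
 True |  True | False |  True | False || False |  True
 True |  True | False | False |  True ||  True |  True
 True |  True | False | False | False || False | False
 True | False |  True |  True |  True ||  True |  True
 True | False |  True |  True | False || False | False
 True | False |  True | False |  True ||  True |  True
 True | False |  True | False | False || False | False
 True | False | False |  True |  True ||  True |  True
 True | False | False |  True | False || False | False
 True | False | False | False |  True ||  True |  True
 True | False | False | False | False || False | False
False |  True |  True |  True |  True ||  True | False
False |  True |  True |  True | False || False |  True
False |  True |  True | False |  True ||  True |  True
False |  True |  True | False | False || False | False
False |  True | False |  True |  True || False |  True
False |  True | False |  True | False ||  True | False
False |  True | False | False |  True ||  True |  True
False |  True | False | False | False || False | False
False | False |  True |  True |  True ||  True |  True
False | False |  True |  True | False || False | False
False | False |  True | False |  True ||  True |  True
False | False |  True | False | False || False | False
False | False | False |  True |  True ||  True |  True
False | False | False |  True | False || False | False
False | False | False | False |  True ||  True |  True
False | False | False | False | False || False | False
The columns differ at p=True, q=True, r=True, s=True, t=True (φ=True, ψ=False), so they are not equivalent.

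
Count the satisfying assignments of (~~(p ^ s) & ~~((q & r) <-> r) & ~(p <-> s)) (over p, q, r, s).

p  q  r  s  |  (p ^ s)  ~(p ^ s)  ~~(p ^ s)  (q & r)  ((q & r) <-> r)  ~((q & r) <-> r)  ~~((q & r) <-> r)  (p <-> s)  ~(p <-> s)  φ
1  1  1  1  |     0        1          0         1            1                0                  1              1          0       0
1  1  1  0  |     1        0          1         1            1                0                  1              0          1       1
1  1  0  1  |     0        1          0         0            1                0                  1              1          0       0
1  1  0  0  |     1        0          1         0            1                0                  1              0          1       1
1  0  1  1  |     0        1          0         0            0                1                  0              1          0       0
1  0  1  0  |     1        0          1         0            0                1                  0              0          1       0
1  0  0  1  |     0        1          0         0            1                0                  1              1          0       0
1  0  0  0  |     1        0          1         0            1                0                  1              0          1       1
0  1  1  1  |     1        0          1         1            1                0                  1              0          1       1
0  1  1  0  |     0        1          0         1            1                0                  1              1          0       0
0  1  0  1  |     1        0          1         0            1                0                  1              0          1       1
0  1  0  0  |     0        1          0         0            1                0                  1              1          0       0
0  0  1  1  |     1        0          1         0            0                1                  0              0          1       0
0  0  1  0  |     0        1          0         0            0                1                  0              1          0       0
0  0  0  1  |     1        0          1         0            1                0                  1              0          1       1
0  0  0  0  |     0        1          0         0            1                0                  1              1          0       0
The formula is true on 6 of the 16 rows.

6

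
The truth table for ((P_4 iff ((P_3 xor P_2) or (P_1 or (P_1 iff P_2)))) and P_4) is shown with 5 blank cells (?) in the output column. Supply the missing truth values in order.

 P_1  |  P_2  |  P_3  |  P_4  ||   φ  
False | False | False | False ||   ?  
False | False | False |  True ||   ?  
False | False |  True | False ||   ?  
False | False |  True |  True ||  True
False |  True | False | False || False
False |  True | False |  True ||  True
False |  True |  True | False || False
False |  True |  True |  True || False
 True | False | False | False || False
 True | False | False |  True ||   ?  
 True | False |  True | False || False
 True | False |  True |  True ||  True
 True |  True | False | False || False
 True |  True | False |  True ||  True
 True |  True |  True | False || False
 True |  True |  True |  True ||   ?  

Row P_1=False, P_2=False, P_3=False, P_4=False: (P_4 iff ((P_3 xor P_2) or (P_1 or (P_1 iff P_2)))) = False, so the formula = False.
Row P_1=False, P_2=False, P_3=False, P_4=True: (P_4 iff ((P_3 xor P_2) or (P_1 or (P_1 iff P_2)))) = True, so the formula = True.
Row P_1=False, P_2=False, P_3=True, P_4=False: (P_4 iff ((P_3 xor P_2) or (P_1 or (P_1 iff P_2)))) = False, so the formula = False.
Row P_1=True, P_2=False, P_3=False, P_4=True: (P_4 iff ((P_3 xor P_2) or (P_1 or (P_1 iff P_2)))) = True, so the formula = True.
Row P_1=True, P_2=True, P_3=True, P_4=True: (P_4 iff ((P_3 xor P_2) or (P_1 or (P_1 iff P_2)))) = True, so the formula = True.

False, True, False, True, True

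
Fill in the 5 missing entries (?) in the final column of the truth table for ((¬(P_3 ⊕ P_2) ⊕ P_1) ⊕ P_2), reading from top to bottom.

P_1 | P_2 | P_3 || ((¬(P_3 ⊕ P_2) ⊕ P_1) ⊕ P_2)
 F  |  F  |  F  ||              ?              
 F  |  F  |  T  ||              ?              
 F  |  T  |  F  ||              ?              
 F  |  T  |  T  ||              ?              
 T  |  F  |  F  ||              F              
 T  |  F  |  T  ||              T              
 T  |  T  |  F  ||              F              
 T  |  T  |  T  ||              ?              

Row P_1=F, P_2=F, P_3=F: (¬(P_3 ⊕ P_2) ⊕ P_1) = T, so ((¬(P_3 ⊕ P_2) ⊕ P_1) ⊕ P_2) = T.
Row P_1=F, P_2=F, P_3=T: (¬(P_3 ⊕ P_2) ⊕ P_1) = F, so ((¬(P_3 ⊕ P_2) ⊕ P_1) ⊕ P_2) = F.
Row P_1=F, P_2=T, P_3=F: (¬(P_3 ⊕ P_2) ⊕ P_1) = F, so ((¬(P_3 ⊕ P_2) ⊕ P_1) ⊕ P_2) = T.
Row P_1=F, P_2=T, P_3=T: (¬(P_3 ⊕ P_2) ⊕ P_1) = T, so ((¬(P_3 ⊕ P_2) ⊕ P_1) ⊕ P_2) = F.
Row P_1=T, P_2=T, P_3=T: (¬(P_3 ⊕ P_2) ⊕ P_1) = F, so ((¬(P_3 ⊕ P_2) ⊕ P_1) ⊕ P_2) = T.

T, F, T, F, T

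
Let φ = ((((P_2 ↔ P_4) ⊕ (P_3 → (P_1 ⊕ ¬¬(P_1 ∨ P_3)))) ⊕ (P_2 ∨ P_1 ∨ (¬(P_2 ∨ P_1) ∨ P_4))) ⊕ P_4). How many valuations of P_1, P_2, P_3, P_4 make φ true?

P_1  P_2  P_3  P_4  |  (P_2 ↔ P_4)  (P_1 ∨ P_3)  ¬(P_1 ∨ P_3)  ¬¬(P_1 ∨ P_3)  (P_1 ⊕ ¬¬(P_1 ∨ P_3))  (P_2 ∨ P_1)  ¬(P_2 ∨ P_1)  (¬(P_2 ∨ P_1) ∨ P_4)  φ
 F    F    F    F   |       T            F            T              F                  F                 F            T                 T            T
 F    F    F    T   |       F            F            T              F                  F                 F            T                 T            T
 F    F    T    F   |       T            T            F              T                  T                 F            T                 T            T
 F    F    T    T   |       F            T            F              T                  T                 F            T                 T            T
 F    T    F    F   |       F            F            T              F                  F                 T            F                 F            F
 F    T    F    T   |       T            F            T              F                  F                 T            F                 T            F
 F    T    T    F   |       F            T            F              T                  T                 T            F                 F            F
 F    T    T    T   |       T            T            F              T                  T                 T            F                 T            F
 T    F    F    F   |       T            T            F              T                  F                 T            F                 F            T
 T    F    F    T   |       F            T            F              T                  F                 T            F                 T            T
 T    F    T    F   |       T            T            F              T                  F                 T            F                 F            F
 T    F    T    T   |       F            T            F              T                  F                 T            F                 T            F
 T    T    F    F   |       F            T            F              T                  F                 T            F                 F            F
 T    T    F    T   |       T            T            F              T                  F                 T            F                 T            F
 T    T    T    F   |       F            T            F              T                  F                 T            F                 F            T
 T    T    T    T   |       T            T            F              T                  F                 T            F                 T            T
The formula is true on 8 of the 16 rows.

8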